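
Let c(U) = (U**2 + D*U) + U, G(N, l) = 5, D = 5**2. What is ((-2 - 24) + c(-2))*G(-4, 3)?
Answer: -370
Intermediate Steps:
D = 25
c(U) = U**2 + 26*U (c(U) = (U**2 + 25*U) + U = U**2 + 26*U)
((-2 - 24) + c(-2))*G(-4, 3) = ((-2 - 24) - 2*(26 - 2))*5 = (-26 - 2*24)*5 = (-26 - 48)*5 = -74*5 = -370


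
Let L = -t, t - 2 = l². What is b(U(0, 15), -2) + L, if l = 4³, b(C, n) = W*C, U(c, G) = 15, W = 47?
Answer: -3393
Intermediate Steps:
b(C, n) = 47*C
l = 64
t = 4098 (t = 2 + 64² = 2 + 4096 = 4098)
L = -4098 (L = -1*4098 = -4098)
b(U(0, 15), -2) + L = 47*15 - 4098 = 705 - 4098 = -3393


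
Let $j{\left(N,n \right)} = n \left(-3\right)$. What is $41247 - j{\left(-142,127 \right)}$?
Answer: $41628$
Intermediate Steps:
$j{\left(N,n \right)} = - 3 n$
$41247 - j{\left(-142,127 \right)} = 41247 - \left(-3\right) 127 = 41247 - -381 = 41247 + 381 = 41628$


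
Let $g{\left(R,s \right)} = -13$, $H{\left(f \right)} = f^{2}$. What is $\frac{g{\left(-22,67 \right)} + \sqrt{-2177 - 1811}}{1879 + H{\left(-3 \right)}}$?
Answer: $- \frac{13}{1888} + \frac{i \sqrt{997}}{944} \approx -0.0068856 + 0.033448 i$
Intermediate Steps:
$\frac{g{\left(-22,67 \right)} + \sqrt{-2177 - 1811}}{1879 + H{\left(-3 \right)}} = \frac{-13 + \sqrt{-2177 - 1811}}{1879 + \left(-3\right)^{2}} = \frac{-13 + \sqrt{-3988}}{1879 + 9} = \frac{-13 + 2 i \sqrt{997}}{1888} = \left(-13 + 2 i \sqrt{997}\right) \frac{1}{1888} = - \frac{13}{1888} + \frac{i \sqrt{997}}{944}$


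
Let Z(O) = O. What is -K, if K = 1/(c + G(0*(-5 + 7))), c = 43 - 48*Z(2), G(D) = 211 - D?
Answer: -1/158 ≈ -0.0063291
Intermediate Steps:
c = -53 (c = 43 - 48*2 = 43 - 96 = -53)
K = 1/158 (K = 1/(-53 + (211 - 0*(-5 + 7))) = 1/(-53 + (211 - 0*2)) = 1/(-53 + (211 - 1*0)) = 1/(-53 + (211 + 0)) = 1/(-53 + 211) = 1/158 ≈ 0.0063291)
-K = -1*1/158 = -1/158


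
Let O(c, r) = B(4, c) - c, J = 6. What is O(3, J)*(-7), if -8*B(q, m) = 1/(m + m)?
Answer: 1015/48 ≈ 21.146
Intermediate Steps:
B(q, m) = -1/(16*m) (B(q, m) = -1/(8*(m + m)) = -1/(2*m)/8 = -1/(16*m))
O(c, r) = -c - 1/(16*c) (O(c, r) = -1/(16*c) - c = -c - 1/(16*c))
O(3, J)*(-7) = (-1*3 - 1/16/3)*(-7) = (-3 - 1/16*1/3)*(-7) = (-3 - 1/48)*(-7) = -145/48*(-7) = 1015/48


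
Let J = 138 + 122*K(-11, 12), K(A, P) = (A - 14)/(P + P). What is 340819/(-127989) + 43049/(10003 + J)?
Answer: 25162384759/15380054163 ≈ 1.6360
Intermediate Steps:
K(A, P) = (-14 + A)/(2*P) (K(A, P) = (-14 + A)/((2*P)) = (-14 + A)*(1/(2*P)) = (-14 + A)/(2*P))
J = 131/12 (J = 138 + 122*((1/2)*(-14 - 11)/12) = 138 + 122*((1/2)*(1/12)*(-25)) = 138 + 122*(-25/24) = 138 - 1525/12 = 131/12 ≈ 10.917)
340819/(-127989) + 43049/(10003 + J) = 340819/(-127989) + 43049/(10003 + 131/12) = 340819*(-1/127989) + 43049/(120167/12) = -340819/127989 + 43049*(12/120167) = -340819/127989 + 516588/120167 = 25162384759/15380054163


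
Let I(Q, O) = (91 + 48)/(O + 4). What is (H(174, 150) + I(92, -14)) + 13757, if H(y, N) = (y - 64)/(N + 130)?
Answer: 1924089/140 ≈ 13744.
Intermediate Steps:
I(Q, O) = 139/(4 + O)
H(y, N) = (-64 + y)/(130 + N)
(H(174, 150) + I(92, -14)) + 13757 = ((-64 + 174)/(130 + 150) + 139/(4 - 14)) + 13757 = (110/280 + 139/(-10)) + 13757 = ((1/280)*110 + 139*(-1/10)) + 13757 = (11/28 - 139/10) + 13757 = -1891/140 + 13757 = 1924089/140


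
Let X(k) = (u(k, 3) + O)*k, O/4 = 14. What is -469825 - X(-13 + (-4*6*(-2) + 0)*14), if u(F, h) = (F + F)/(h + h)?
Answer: -1954468/3 ≈ -6.5149e+5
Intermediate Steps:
O = 56 (O = 4*14 = 56)
u(F, h) = F/h (u(F, h) = (2*F)/((2*h)) = (2*F)*(1/(2*h)) = F/h)
X(k) = k*(56 + k/3) (X(k) = (k/3 + 56)*k = (56 + k/3)*k = k*(56 + k/3))
-469825 - X(-13 + (-4*6*(-2) + 0)*14) = -469825 - (-13 + (-4*6*(-2) + 0)*14)*(168 + (-13 + (-4*6*(-2) + 0)*14))/3 = -469825 - (-13 + (-24*(-2) + 0)*14)*(168 + (-13 + (-24*(-2) + 0)*14))/3 = -469825 - (-13 + (48 + 0)*14)*(168 + (-13 + (48 + 0)*14))/3 = -469825 - (-13 + 48*14)*(168 + (-13 + 48*14))/3 = -469825 - (-13 + 672)*(168 + (-13 + 672))/3 = -469825 - 659*(168 + 659)/3 = -469825 - 659*827/3 = -469825 - 1*544993/3 = -469825 - 544993/3 = -1954468/3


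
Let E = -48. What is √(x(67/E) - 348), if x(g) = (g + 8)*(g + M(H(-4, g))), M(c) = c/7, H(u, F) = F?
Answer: I*√10119298/168 ≈ 18.935*I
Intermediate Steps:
M(c) = c/7 (M(c) = c*(⅐) = c/7)
x(g) = 8*g*(8 + g)/7 (x(g) = (g + 8)*(g + g/7) = (8 + g)*(8*g/7) = 8*g*(8 + g)/7)
√(x(67/E) - 348) = √(8*(67/(-48))*(8 + 67/(-48))/7 - 348) = √(8*(67*(-1/48))*(8 + 67*(-1/48))/7 - 348) = √((8/7)*(-67/48)*(8 - 67/48) - 348) = √((8/7)*(-67/48)*(317/48) - 348) = √(-21239/2016 - 348) = √(-722807/2016) = I*√10119298/168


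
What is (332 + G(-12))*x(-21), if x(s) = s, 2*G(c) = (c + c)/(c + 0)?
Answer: -6993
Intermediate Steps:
G(c) = 1 (G(c) = ((c + c)/(c + 0))/2 = ((2*c)/c)/2 = (1/2)*2 = 1)
(332 + G(-12))*x(-21) = (332 + 1)*(-21) = 333*(-21) = -6993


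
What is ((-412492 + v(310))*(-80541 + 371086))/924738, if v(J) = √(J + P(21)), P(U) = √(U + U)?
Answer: -59923744070/462369 + 290545*√(310 + √42)/924738 ≈ -1.2960e+5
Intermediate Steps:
P(U) = √2*√U (P(U) = √(2*U) = √2*√U)
v(J) = √(J + √42) (v(J) = √(J + √2*√21) = √(J + √42))
((-412492 + v(310))*(-80541 + 371086))/924738 = ((-412492 + √(310 + √42))*(-80541 + 371086))/924738 = ((-412492 + √(310 + √42))*290545)*(1/924738) = (-119847488140 + 290545*√(310 + √42))*(1/924738) = -59923744070/462369 + 290545*√(310 + √42)/924738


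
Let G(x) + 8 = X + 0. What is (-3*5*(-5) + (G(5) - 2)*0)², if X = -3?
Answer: 5625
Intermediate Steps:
G(x) = -11 (G(x) = -8 + (-3 + 0) = -8 - 3 = -11)
(-3*5*(-5) + (G(5) - 2)*0)² = (-3*5*(-5) + (-11 - 2)*0)² = (-15*(-5) - 13*0)² = (75 + 0)² = 75² = 5625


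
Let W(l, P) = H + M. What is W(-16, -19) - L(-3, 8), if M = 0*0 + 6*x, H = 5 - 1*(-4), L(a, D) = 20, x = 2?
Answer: 1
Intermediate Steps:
H = 9 (H = 5 + 4 = 9)
M = 12 (M = 0*0 + 6*2 = 0 + 12 = 12)
W(l, P) = 21 (W(l, P) = 9 + 12 = 21)
W(-16, -19) - L(-3, 8) = 21 - 1*20 = 21 - 20 = 1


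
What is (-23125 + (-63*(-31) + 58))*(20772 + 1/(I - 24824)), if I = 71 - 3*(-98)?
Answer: -3575742798186/8153 ≈ -4.3858e+8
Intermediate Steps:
I = 365 (I = 71 + 294 = 365)
(-23125 + (-63*(-31) + 58))*(20772 + 1/(I - 24824)) = (-23125 + (-63*(-31) + 58))*(20772 + 1/(365 - 24824)) = (-23125 + (1953 + 58))*(20772 + 1/(-24459)) = (-23125 + 2011)*(20772 - 1/24459) = -21114*508062347/24459 = -3575742798186/8153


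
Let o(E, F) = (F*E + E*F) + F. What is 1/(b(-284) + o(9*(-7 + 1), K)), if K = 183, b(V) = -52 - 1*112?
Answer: -1/19745 ≈ -5.0646e-5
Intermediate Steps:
b(V) = -164 (b(V) = -52 - 112 = -164)
o(E, F) = F + 2*E*F (o(E, F) = (E*F + E*F) + F = 2*E*F + F = F + 2*E*F)
1/(b(-284) + o(9*(-7 + 1), K)) = 1/(-164 + 183*(1 + 2*(9*(-7 + 1)))) = 1/(-164 + 183*(1 + 2*(9*(-6)))) = 1/(-164 + 183*(1 + 2*(-54))) = 1/(-164 + 183*(1 - 108)) = 1/(-164 + 183*(-107)) = 1/(-164 - 19581) = 1/(-19745) = -1/19745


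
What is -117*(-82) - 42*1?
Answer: 9552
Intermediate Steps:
-117*(-82) - 42*1 = 9594 - 42 = 9552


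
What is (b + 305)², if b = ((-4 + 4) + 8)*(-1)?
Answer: 88209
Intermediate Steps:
b = -8 (b = (0 + 8)*(-1) = 8*(-1) = -8)
(b + 305)² = (-8 + 305)² = 297² = 88209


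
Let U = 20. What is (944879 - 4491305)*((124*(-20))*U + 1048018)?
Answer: -3540815554068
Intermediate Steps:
(944879 - 4491305)*((124*(-20))*U + 1048018) = (944879 - 4491305)*((124*(-20))*20 + 1048018) = -3546426*(-2480*20 + 1048018) = -3546426*(-49600 + 1048018) = -3546426*998418 = -3540815554068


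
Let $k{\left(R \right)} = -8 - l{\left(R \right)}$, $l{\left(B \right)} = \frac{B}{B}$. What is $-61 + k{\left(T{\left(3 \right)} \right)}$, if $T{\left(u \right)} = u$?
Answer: $-70$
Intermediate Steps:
$l{\left(B \right)} = 1$
$k{\left(R \right)} = -9$ ($k{\left(R \right)} = -8 - 1 = -9$)
$-61 + k{\left(T{\left(3 \right)} \right)} = -61 - 9 = -70$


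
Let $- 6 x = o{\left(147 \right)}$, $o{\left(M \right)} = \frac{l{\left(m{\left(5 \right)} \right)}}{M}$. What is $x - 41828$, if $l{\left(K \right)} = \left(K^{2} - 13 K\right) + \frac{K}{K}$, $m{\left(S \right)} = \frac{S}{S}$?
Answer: $- \frac{36892285}{882} \approx -41828.0$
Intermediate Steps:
$m{\left(S \right)} = 1$
$l{\left(K \right)} = 1 + K^{2} - 13 K$ ($l{\left(K \right)} = \left(K^{2} - 13 K\right) + 1 = 1 + K^{2} - 13 K$)
$o{\left(M \right)} = - \frac{11}{M}$ ($o{\left(M \right)} = \frac{1 + 1^{2} - 13}{M} = \frac{1 + 1 - 13}{M} = - \frac{11}{M}$)
$x = \frac{11}{882}$ ($x = - \frac{\left(-11\right) \frac{1}{147}}{6} = \left(- \frac{1}{6}\right) \left(- \frac{11}{147}\right) = \frac{11}{882} \approx 0.012472$)
$x - 41828 = \frac{11}{882} - 41828 = - \frac{36892285}{882}$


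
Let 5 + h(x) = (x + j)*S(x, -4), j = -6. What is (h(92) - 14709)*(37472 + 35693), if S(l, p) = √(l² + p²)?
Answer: -1076549810 + 25168760*√530 ≈ -4.9712e+8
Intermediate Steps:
h(x) = -5 + √(16 + x²)*(-6 + x) (h(x) = -5 + (x - 6)*√(x² + (-4)²) = -5 + (-6 + x)*√(x² + 16) = -5 + (-6 + x)*√(16 + x²) = -5 + √(16 + x²)*(-6 + x))
(h(92) - 14709)*(37472 + 35693) = ((-5 - 6*√(16 + 92²) + 92*√(16 + 92²)) - 14709)*(37472 + 35693) = ((-5 - 6*√(16 + 8464) + 92*√(16 + 8464)) - 14709)*73165 = ((-5 - 24*√530 + 92*√8480) - 14709)*73165 = ((-5 - 24*√530 + 92*(4*√530)) - 14709)*73165 = ((-5 - 24*√530 + 368*√530) - 14709)*73165 = ((-5 + 344*√530) - 14709)*73165 = (-14714 + 344*√530)*73165 = -1076549810 + 25168760*√530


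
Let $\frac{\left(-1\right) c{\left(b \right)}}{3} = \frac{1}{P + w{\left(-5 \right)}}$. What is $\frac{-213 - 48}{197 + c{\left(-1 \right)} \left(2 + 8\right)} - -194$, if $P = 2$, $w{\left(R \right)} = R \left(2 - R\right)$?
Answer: $\frac{419467}{2177} \approx 192.68$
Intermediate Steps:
$c{\left(b \right)} = \frac{1}{11}$ ($c{\left(b \right)} = - \frac{3}{2 - 5 \left(2 - -5\right)} = - \frac{3}{2 - 5 \left(2 + 5\right)} = - \frac{3}{2 - 35} = - \frac{3}{-33} = \left(-3\right) \left(- \frac{1}{33}\right) = \frac{1}{11}$)
$\frac{-213 - 48}{197 + c{\left(-1 \right)} \left(2 + 8\right)} - -194 = \frac{-213 - 48}{197 + \frac{2 + 8}{11}} - -194 = - \frac{261}{197 + \frac{1}{11} \cdot 10} + 194 = - \frac{261}{197 + \frac{10}{11}} + 194 = - \frac{261}{\frac{2177}{11}} + 194 = \left(-261\right) \frac{11}{2177} + 194 = - \frac{2871}{2177} + 194 = \frac{419467}{2177}$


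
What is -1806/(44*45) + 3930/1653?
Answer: 266449/181830 ≈ 1.4654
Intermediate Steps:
-1806/(44*45) + 3930/1653 = -1806/1980 + 3930*(1/1653) = -1806*1/1980 + 1310/551 = -301/330 + 1310/551 = 266449/181830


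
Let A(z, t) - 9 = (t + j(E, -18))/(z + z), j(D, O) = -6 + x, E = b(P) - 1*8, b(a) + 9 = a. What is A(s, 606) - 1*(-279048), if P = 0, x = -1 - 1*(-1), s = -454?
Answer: 63345789/227 ≈ 2.7906e+5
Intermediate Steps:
x = 0 (x = -1 + 1 = 0)
b(a) = -9 + a
E = -17 (E = (-9 + 0) - 1*8 = -9 - 8 = -17)
j(D, O) = -6 (j(D, O) = -6 + 0 = -6)
A(z, t) = 9 + (-6 + t)/(2*z) (A(z, t) = 9 + (t - 6)/(z + z) = 9 + (-6 + t)/((2*z)) = 9 + (-6 + t)*(1/(2*z)) = 9 + (-6 + t)/(2*z))
A(s, 606) - 1*(-279048) = (½)*(-6 + 606 + 18*(-454))/(-454) - 1*(-279048) = (½)*(-1/454)*(-6 + 606 - 8172) + 279048 = (½)*(-1/454)*(-7572) + 279048 = 1893/227 + 279048 = 63345789/227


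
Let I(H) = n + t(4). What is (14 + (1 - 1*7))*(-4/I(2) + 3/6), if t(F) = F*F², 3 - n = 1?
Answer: 116/33 ≈ 3.5152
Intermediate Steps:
n = 2 (n = 3 - 1*1 = 3 - 1 = 2)
t(F) = F³
I(H) = 66 (I(H) = 2 + 4³ = 2 + 64 = 66)
(14 + (1 - 1*7))*(-4/I(2) + 3/6) = (14 + (1 - 1*7))*(-4/66 + 3/6) = (14 + (1 - 7))*(-4*1/66 + 3*(⅙)) = (14 - 6)*(-2/33 + ½) = 8*(29/66) = 116/33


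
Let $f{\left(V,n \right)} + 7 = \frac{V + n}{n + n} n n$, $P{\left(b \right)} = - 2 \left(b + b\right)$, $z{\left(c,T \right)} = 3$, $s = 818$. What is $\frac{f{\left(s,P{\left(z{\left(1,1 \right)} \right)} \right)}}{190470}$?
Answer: $- \frac{4843}{190470} \approx -0.025427$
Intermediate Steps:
$P{\left(b \right)} = - 4 b$ ($P{\left(b \right)} = - 2 \cdot 2 b = - 4 b$)
$f{\left(V,n \right)} = -7 + n \left(\frac{V}{2} + \frac{n}{2}\right)$ ($f{\left(V,n \right)} = -7 + \frac{V + n}{n + n} n n = -7 + \frac{V + n}{2 n} n n = -7 + \left(\frac{V}{2} + \frac{n}{2}\right) n = -7 + n \left(\frac{V}{2} + \frac{n}{2}\right)$)
$\frac{f{\left(s,P{\left(z{\left(1,1 \right)} \right)} \right)}}{190470} = \frac{-7 + \frac{\left(\left(-4\right) 3\right)^{2}}{2} + \frac{1}{2} \cdot 818 \left(\left(-4\right) 3\right)}{190470} = \left(-7 + \frac{\left(-12\right)^{2}}{2} + \frac{1}{2} \cdot 818 \left(-12\right)\right) \frac{1}{190470} = \left(-7 + \frac{1}{2} \cdot 144 - 4908\right) \frac{1}{190470} = \left(-7 + 72 - 4908\right) \frac{1}{190470} = \left(-4843\right) \frac{1}{190470} = - \frac{4843}{190470}$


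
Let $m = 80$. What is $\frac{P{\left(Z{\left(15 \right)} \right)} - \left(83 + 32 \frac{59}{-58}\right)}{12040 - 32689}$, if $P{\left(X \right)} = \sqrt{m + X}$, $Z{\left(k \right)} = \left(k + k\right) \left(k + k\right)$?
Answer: $\frac{1463}{598821} - \frac{14 \sqrt{5}}{20649} \approx 0.00092708$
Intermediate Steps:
$Z{\left(k \right)} = 4 k^{2}$ ($Z{\left(k \right)} = 2 k 2 k = 4 k^{2}$)
$P{\left(X \right)} = \sqrt{80 + X}$
$\frac{P{\left(Z{\left(15 \right)} \right)} - \left(83 + 32 \frac{59}{-58}\right)}{12040 - 32689} = \frac{\sqrt{80 + 4 \cdot 15^{2}} - \left(83 + 32 \frac{59}{-58}\right)}{12040 - 32689} = \frac{\sqrt{80 + 4 \cdot 225} - \left(83 + 32 \cdot 59 \left(- \frac{1}{58}\right)\right)}{-20649} = \left(\sqrt{80 + 900} - \frac{1463}{29}\right) \left(- \frac{1}{20649}\right) = \left(\sqrt{980} + \left(\frac{944}{29} - 83\right)\right) \left(- \frac{1}{20649}\right) = \left(14 \sqrt{5} - \frac{1463}{29}\right) \left(- \frac{1}{20649}\right) = \left(- \frac{1463}{29} + 14 \sqrt{5}\right) \left(- \frac{1}{20649}\right) = \frac{1463}{598821} - \frac{14 \sqrt{5}}{20649}$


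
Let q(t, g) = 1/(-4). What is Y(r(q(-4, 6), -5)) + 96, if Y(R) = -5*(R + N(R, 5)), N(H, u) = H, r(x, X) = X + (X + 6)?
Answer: 136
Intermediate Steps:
q(t, g) = -¼
r(x, X) = 6 + 2*X (r(x, X) = X + (6 + X) = 6 + 2*X)
Y(R) = -10*R (Y(R) = -5*(R + R) = -10*R)
Y(r(q(-4, 6), -5)) + 96 = -10*(6 + 2*(-5)) + 96 = -10*(6 - 10) + 96 = -10*(-4) + 96 = 40 + 96 = 136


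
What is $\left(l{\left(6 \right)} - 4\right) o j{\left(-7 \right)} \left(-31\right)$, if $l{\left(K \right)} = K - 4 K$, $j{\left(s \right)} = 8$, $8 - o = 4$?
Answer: $21824$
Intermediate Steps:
$o = 4$ ($o = 8 - 4 = 4$)
$l{\left(K \right)} = - 3 K$
$\left(l{\left(6 \right)} - 4\right) o j{\left(-7 \right)} \left(-31\right) = \left(\left(-3\right) 6 - 4\right) 4 \cdot 8 \left(-31\right) = \left(-18 - 4\right) 4 \cdot 8 \left(-31\right) = \left(-22\right) 4 \cdot 8 \left(-31\right) = \left(-88\right) 8 \left(-31\right) = \left(-704\right) \left(-31\right) = 21824$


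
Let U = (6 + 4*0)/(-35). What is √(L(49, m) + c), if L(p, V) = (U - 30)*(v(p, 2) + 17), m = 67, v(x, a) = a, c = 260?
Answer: 2*I*√95935/35 ≈ 17.699*I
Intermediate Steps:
U = -6/35 (U = (6 + 0)*(-1/35) = 6*(-1/35) = -6/35 ≈ -0.17143)
L(p, V) = -20064/35 (L(p, V) = (-6/35 - 30)*(2 + 17) = -1056/35*19 = -20064/35)
√(L(49, m) + c) = √(-20064/35 + 260) = √(-10964/35) = 2*I*√95935/35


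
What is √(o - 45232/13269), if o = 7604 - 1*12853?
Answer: I*√924772512297/13269 ≈ 72.474*I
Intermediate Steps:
o = -5249 (o = 7604 - 12853 = -5249)
√(o - 45232/13269) = √(-5249 - 45232/13269) = √(-69694213/13269) = I*√924772512297/13269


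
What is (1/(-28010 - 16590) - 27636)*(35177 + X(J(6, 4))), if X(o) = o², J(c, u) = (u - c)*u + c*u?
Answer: -43673496940233/44600 ≈ -9.7923e+8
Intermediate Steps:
J(c, u) = c*u + u*(u - c) (J(c, u) = u*(u - c) + c*u = c*u + u*(u - c))
(1/(-28010 - 16590) - 27636)*(35177 + X(J(6, 4))) = (1/(-28010 - 16590) - 27636)*(35177 + (4²)²) = (1/(-44600) - 27636)*(35177 + 16²) = (-1/44600 - 27636)*(35177 + 256) = -1232565601/44600*35433 = -43673496940233/44600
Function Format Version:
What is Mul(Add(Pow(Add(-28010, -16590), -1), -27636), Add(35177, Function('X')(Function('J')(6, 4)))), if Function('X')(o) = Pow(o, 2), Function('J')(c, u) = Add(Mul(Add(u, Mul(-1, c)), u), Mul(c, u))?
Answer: Rational(-43673496940233, 44600) ≈ -9.7923e+8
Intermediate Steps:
Function('J')(c, u) = Add(Mul(c, u), Mul(u, Add(u, Mul(-1, c)))) (Function('J')(c, u) = Add(Mul(u, Add(u, Mul(-1, c))), Mul(c, u)) = Add(Mul(c, u), Mul(u, Add(u, Mul(-1, c)))))
Mul(Add(Pow(Add(-28010, -16590), -1), -27636), Add(35177, Function('X')(Function('J')(6, 4)))) = Mul(Add(Pow(Add(-28010, -16590), -1), -27636), Add(35177, Pow(Pow(4, 2), 2))) = Mul(Add(Pow(-44600, -1), -27636), Add(35177, Pow(16, 2))) = Mul(Add(Rational(-1, 44600), -27636), Add(35177, 256)) = Mul(Rational(-1232565601, 44600), 35433) = Rational(-43673496940233, 44600)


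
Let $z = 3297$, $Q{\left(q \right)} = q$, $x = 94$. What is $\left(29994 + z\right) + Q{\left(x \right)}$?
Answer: $33385$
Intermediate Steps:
$\left(29994 + z\right) + Q{\left(x \right)} = \left(29994 + 3297\right) + 94 = 33291 + 94 = 33385$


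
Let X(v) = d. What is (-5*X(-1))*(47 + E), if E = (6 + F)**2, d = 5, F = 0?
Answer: -2075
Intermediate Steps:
X(v) = 5
E = 36 (E = (6 + 0)**2 = 6**2 = 36)
(-5*X(-1))*(47 + E) = (-5*5)*(47 + 36) = -25*83 = -2075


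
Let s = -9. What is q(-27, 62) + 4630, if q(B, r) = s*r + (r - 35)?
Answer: 4099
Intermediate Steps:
q(B, r) = -35 - 8*r (q(B, r) = -9*r + (r - 35) = -9*r + (-35 + r) = -35 - 8*r)
q(-27, 62) + 4630 = (-35 - 8*62) + 4630 = (-35 - 496) + 4630 = -531 + 4630 = 4099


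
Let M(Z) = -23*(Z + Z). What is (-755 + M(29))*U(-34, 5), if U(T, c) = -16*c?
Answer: 167120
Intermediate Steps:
M(Z) = -46*Z
(-755 + M(29))*U(-34, 5) = (-755 - 46*29)*(-16*5) = (-755 - 1334)*(-80) = -2089*(-80) = 167120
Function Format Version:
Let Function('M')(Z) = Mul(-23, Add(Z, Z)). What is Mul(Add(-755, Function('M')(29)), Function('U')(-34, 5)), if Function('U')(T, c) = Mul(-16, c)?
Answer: 167120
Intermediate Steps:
Function('M')(Z) = Mul(-46, Z) (Function('M')(Z) = Mul(-23, Mul(2, Z)) = Mul(-46, Z))
Mul(Add(-755, Function('M')(29)), Function('U')(-34, 5)) = Mul(Add(-755, Mul(-46, 29)), Mul(-16, 5)) = Mul(Add(-755, -1334), -80) = Mul(-2089, -80) = 167120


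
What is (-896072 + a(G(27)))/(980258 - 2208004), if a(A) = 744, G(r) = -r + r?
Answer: 447664/613873 ≈ 0.72925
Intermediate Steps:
G(r) = 0
(-896072 + a(G(27)))/(980258 - 2208004) = (-896072 + 744)/(980258 - 2208004) = -895328/(-1227746) = -895328*(-1/1227746) = 447664/613873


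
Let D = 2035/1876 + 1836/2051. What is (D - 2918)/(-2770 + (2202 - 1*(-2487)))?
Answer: -1602842921/1054812892 ≈ -1.5196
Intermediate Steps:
D = 1088303/549668 (D = 2035*(1/1876) + 1836*(1/2051) = 2035/1876 + 1836/2051 = 1088303/549668 ≈ 1.9799)
(D - 2918)/(-2770 + (2202 - 1*(-2487))) = (1088303/549668 - 2918)/(-2770 + (2202 - 1*(-2487))) = -1602842921/(549668*(-2770 + (2202 + 2487))) = -1602842921/(549668*(-2770 + 4689)) = -1602842921/549668/1919 = -1602842921/549668*1/1919 = -1602842921/1054812892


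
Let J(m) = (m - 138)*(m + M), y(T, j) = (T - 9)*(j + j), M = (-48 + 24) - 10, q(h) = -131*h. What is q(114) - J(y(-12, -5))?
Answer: -27606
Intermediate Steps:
M = -34 (M = -24 - 10 = -34)
y(T, j) = 2*j*(-9 + T) (y(T, j) = (-9 + T)*(2*j) = 2*j*(-9 + T))
J(m) = (-138 + m)*(-34 + m) (J(m) = (m - 138)*(m - 34) = (-138 + m)*(-34 + m))
q(114) - J(y(-12, -5)) = -131*114 - (4692 + (2*(-5)*(-9 - 12))² - 344*(-5)*(-9 - 12)) = -14934 - (4692 + (2*(-5)*(-21))² - 344*(-5)*(-21)) = -14934 - (4692 + 210² - 172*210) = -14934 - (4692 + 44100 - 36120) = -14934 - 1*12672 = -14934 - 12672 = -27606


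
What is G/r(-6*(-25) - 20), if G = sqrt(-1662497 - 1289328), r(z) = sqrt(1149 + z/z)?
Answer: I*sqrt(5431358)/46 ≈ 50.664*I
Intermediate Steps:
r(z) = 5*sqrt(46) (r(z) = sqrt(1149 + 1) = sqrt(1150) = 5*sqrt(46))
G = 5*I*sqrt(118073) (G = sqrt(-2951825) = 5*I*sqrt(118073) ≈ 1718.1*I)
G/r(-6*(-25) - 20) = (5*I*sqrt(118073))/((5*sqrt(46))) = (5*I*sqrt(118073))*(sqrt(46)/230) = I*sqrt(5431358)/46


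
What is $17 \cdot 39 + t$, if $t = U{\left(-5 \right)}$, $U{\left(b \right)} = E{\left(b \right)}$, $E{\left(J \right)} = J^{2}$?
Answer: $688$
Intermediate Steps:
$U{\left(b \right)} = b^{2}$
$t = 25$ ($t = \left(-5\right)^{2} = 25$)
$17 \cdot 39 + t = 17 \cdot 39 + 25 = 663 + 25 = 688$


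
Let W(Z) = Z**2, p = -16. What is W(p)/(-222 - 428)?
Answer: -128/325 ≈ -0.39385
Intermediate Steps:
W(p)/(-222 - 428) = (-16)**2/(-222 - 428) = 256/(-650) = 256*(-1/650) = -128/325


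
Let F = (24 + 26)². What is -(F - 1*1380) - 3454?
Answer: -4574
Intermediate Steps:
F = 2500 (F = 50² = 2500)
-(F - 1*1380) - 3454 = -(2500 - 1*1380) - 3454 = -(2500 - 1380) - 3454 = -1*1120 - 3454 = -1120 - 3454 = -4574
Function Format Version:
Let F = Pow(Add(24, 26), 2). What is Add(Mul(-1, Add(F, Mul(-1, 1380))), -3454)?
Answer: -4574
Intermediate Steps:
F = 2500 (F = Pow(50, 2) = 2500)
Add(Mul(-1, Add(F, Mul(-1, 1380))), -3454) = Add(Mul(-1, Add(2500, Mul(-1, 1380))), -3454) = Add(Mul(-1, Add(2500, -1380)), -3454) = Add(Mul(-1, 1120), -3454) = Add(-1120, -3454) = -4574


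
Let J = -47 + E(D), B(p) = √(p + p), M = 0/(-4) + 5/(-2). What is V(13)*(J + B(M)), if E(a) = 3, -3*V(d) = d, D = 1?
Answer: 572/3 - 13*I*√5/3 ≈ 190.67 - 9.6896*I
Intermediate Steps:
V(d) = -d/3
M = -5/2 (M = 0*(-¼) + 5*(-½) = 0 - 5/2 = -5/2 ≈ -2.5000)
B(p) = √2*√p (B(p) = √(2*p) = √2*√p)
J = -44 (J = -47 + 3 = -44)
V(13)*(J + B(M)) = (-⅓*13)*(-44 + √2*√(-5/2)) = -13*(-44 + √2*(I*√10/2))/3 = -13*(-44 + I*√5)/3 = 572/3 - 13*I*√5/3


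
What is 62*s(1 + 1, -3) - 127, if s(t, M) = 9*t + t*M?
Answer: 617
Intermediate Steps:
s(t, M) = 9*t + M*t
62*s(1 + 1, -3) - 127 = 62*((1 + 1)*(9 - 3)) - 127 = 62*(2*6) - 127 = 62*12 - 127 = 744 - 127 = 617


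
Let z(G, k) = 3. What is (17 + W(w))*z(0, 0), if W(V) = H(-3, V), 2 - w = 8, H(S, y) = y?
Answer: 33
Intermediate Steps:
w = -6 (w = 2 - 1*8 = 2 - 8 = -6)
W(V) = V
(17 + W(w))*z(0, 0) = (17 - 6)*3 = 11*3 = 33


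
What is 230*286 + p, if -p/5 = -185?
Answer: 66705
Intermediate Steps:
p = 925 (p = -5*(-185) = 925)
230*286 + p = 230*286 + 925 = 65780 + 925 = 66705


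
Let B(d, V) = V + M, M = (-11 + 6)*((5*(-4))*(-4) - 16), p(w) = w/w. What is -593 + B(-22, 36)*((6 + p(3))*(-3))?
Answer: 5371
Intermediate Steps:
p(w) = 1
M = -320 (M = -5*(-20*(-4) - 16) = -5*(80 - 16) = -5*64 = -320)
B(d, V) = -320 + V (B(d, V) = V - 320 = -320 + V)
-593 + B(-22, 36)*((6 + p(3))*(-3)) = -593 + (-320 + 36)*((6 + 1)*(-3)) = -593 - 1988*(-3) = -593 - 284*(-21) = -593 + 5964 = 5371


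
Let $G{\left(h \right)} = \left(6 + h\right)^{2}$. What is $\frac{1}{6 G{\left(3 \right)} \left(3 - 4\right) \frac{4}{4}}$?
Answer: $- \frac{1}{486} \approx -0.0020576$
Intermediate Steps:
$\frac{1}{6 G{\left(3 \right)} \left(3 - 4\right) \frac{4}{4}} = \frac{1}{6 \left(6 + 3\right)^{2} \left(3 - 4\right) \frac{4}{4}} = \frac{1}{6 \cdot 9^{2} \left(- \frac{4}{4}\right)} = \frac{1}{6 \cdot 81 \left(\left(-1\right) 1\right)} = \frac{1}{6 \cdot 81 \left(-1\right)} = \frac{1}{6 \left(-81\right)} = \frac{1}{-486} = - \frac{1}{486}$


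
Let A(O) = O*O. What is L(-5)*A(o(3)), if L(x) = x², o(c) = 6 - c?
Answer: 225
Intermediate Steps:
A(O) = O²
L(-5)*A(o(3)) = (-5)²*(6 - 1*3)² = 25*(6 - 3)² = 25*3² = 25*9 = 225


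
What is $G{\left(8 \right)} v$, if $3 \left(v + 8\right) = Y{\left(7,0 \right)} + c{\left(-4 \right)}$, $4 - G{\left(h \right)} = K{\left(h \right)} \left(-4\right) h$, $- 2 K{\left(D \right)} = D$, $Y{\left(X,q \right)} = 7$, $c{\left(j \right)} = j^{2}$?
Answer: $\frac{124}{3} \approx 41.333$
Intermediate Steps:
$K{\left(D \right)} = - \frac{D}{2}$
$G{\left(h \right)} = 4 - 2 h^{2}$ ($G{\left(h \right)} = 4 - - \frac{h}{2} \left(-4\right) h = 4 - 2 h h = 4 - 2 h^{2}$)
$v = - \frac{1}{3}$ ($v = -8 + \frac{7 + \left(-4\right)^{2}}{3} = -8 + \frac{7 + 16}{3} = -8 + \frac{1}{3} \cdot 23 = -8 + \frac{23}{3} = - \frac{1}{3} \approx -0.33333$)
$G{\left(8 \right)} v = \left(4 - 2 \cdot 8^{2}\right) \left(- \frac{1}{3}\right) = \left(4 - 128\right) \left(- \frac{1}{3}\right) = \left(-124\right) \left(- \frac{1}{3}\right) = \frac{124}{3}$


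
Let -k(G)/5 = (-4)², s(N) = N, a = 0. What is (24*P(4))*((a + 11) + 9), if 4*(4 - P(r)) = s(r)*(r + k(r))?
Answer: 38400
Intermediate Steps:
k(G) = -80 (k(G) = -5*(-4)² = -5*16 = -80)
P(r) = 4 - r*(-80 + r)/4 (P(r) = 4 - r*(r - 80)/4 = 4 - r*(-80 + r)/4)
(24*P(4))*((a + 11) + 9) = (24*(4 + 20*4 - ¼*4²))*((0 + 11) + 9) = (24*(4 + 80 - ¼*16))*(11 + 9) = (24*(4 + 80 - 4))*20 = (24*80)*20 = 1920*20 = 38400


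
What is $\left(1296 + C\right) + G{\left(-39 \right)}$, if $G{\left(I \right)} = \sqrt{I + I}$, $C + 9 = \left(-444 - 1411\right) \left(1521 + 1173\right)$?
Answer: $-4996083 + i \sqrt{78} \approx -4.9961 \cdot 10^{6} + 8.8318 i$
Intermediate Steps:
$C = -4997379$ ($C = -9 + \left(-444 - 1411\right) \left(1521 + 1173\right) = -9 - 4997370 = -4997379$)
$G{\left(I \right)} = \sqrt{2} \sqrt{I}$ ($G{\left(I \right)} = \sqrt{2 I} = \sqrt{2} \sqrt{I}$)
$\left(1296 + C\right) + G{\left(-39 \right)} = \left(1296 - 4997379\right) + \sqrt{2} \sqrt{-39} = -4996083 + \sqrt{2} i \sqrt{39} = -4996083 + i \sqrt{78}$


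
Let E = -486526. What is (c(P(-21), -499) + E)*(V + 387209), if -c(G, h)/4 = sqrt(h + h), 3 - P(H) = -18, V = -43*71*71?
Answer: -82926410596 - 681784*I*sqrt(998) ≈ -8.2926e+10 - 2.1538e+7*I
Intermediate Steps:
V = -216763 (V = -3053*71 = -216763)
P(H) = 21 (P(H) = 3 - 1*(-18) = 3 + 18 = 21)
c(G, h) = -4*sqrt(2)*sqrt(h) (c(G, h) = -4*sqrt(h + h) = -4*sqrt(2)*sqrt(h))
(c(P(-21), -499) + E)*(V + 387209) = (-4*sqrt(2)*sqrt(-499) - 486526)*(-216763 + 387209) = (-4*sqrt(2)*I*sqrt(499) - 486526)*170446 = (-4*I*sqrt(998) - 486526)*170446 = (-486526 - 4*I*sqrt(998))*170446 = -82926410596 - 681784*I*sqrt(998)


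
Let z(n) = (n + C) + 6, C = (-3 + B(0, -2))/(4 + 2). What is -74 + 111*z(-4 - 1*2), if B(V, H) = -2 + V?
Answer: -333/2 ≈ -166.50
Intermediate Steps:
C = -⅚ (C = (-3 + (-2 + 0))/(4 + 2) = (-3 - 2)/6 = -5*⅙ = -⅚ ≈ -0.83333)
z(n) = 31/6 + n (z(n) = (n - ⅚) + 6 = (-⅚ + n) + 6 = 31/6 + n)
-74 + 111*z(-4 - 1*2) = -74 + 111*(31/6 + (-4 - 1*2)) = -74 + 111*(31/6 + (-4 - 2)) = -74 + 111*(31/6 - 6) = -74 + 111*(-⅚) = -74 - 185/2 = -333/2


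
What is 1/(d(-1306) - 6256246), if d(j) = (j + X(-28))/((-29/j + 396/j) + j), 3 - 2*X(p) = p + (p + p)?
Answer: -1706003/10673172795913 ≈ -1.5984e-7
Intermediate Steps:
X(p) = 3/2 - 3*p/2 (X(p) = 3/2 - (p + (p + p))/2 = 3/2 - (p + 2*p)/2 = 3/2 - 3*p/2)
d(j) = (87/2 + j)/(j + 367/j) (d(j) = (j + (3/2 - 3/2*(-28)))/((-29/j + 396/j) + j) = (j + (3/2 + 42))/(367/j + j) = (j + 87/2)/(j + 367/j) = (87/2 + j)/(j + 367/j))
1/(d(-1306) - 6256246) = 1/((1/2)*(-1306)*(87 + 2*(-1306))/(367 + (-1306)**2) - 6256246) = 1/((1/2)*(-1306)*(87 - 2612)/(367 + 1705636) - 6256246) = 1/((1/2)*(-1306)*(-2525)/1706003 - 6256246) = 1/((1/2)*(-1306)*(1/1706003)*(-2525) - 6256246) = 1/(1648825/1706003 - 6256246) = 1/(-10673172795913/1706003) = -1706003/10673172795913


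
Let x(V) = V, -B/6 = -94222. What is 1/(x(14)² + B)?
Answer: 1/565528 ≈ 1.7683e-6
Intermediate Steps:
B = 565332 (B = -6*(-94222) = 565332)
1/(x(14)² + B) = 1/(14² + 565332) = 1/(196 + 565332) = 1/565528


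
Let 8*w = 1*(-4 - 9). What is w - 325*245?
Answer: -637013/8 ≈ -79627.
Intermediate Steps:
w = -13/8 (w = (1*(-4 - 9))/8 = (1*(-13))/8 = (⅛)*(-13) = -13/8 ≈ -1.6250)
w - 325*245 = -13/8 - 325*245 = -13/8 - 79625 = -637013/8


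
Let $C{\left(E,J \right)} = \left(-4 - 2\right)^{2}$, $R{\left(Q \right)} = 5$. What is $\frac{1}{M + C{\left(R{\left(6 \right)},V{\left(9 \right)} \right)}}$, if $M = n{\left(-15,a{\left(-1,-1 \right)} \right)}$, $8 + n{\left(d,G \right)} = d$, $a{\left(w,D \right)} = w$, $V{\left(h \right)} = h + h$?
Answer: $\frac{1}{13} \approx 0.076923$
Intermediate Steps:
$V{\left(h \right)} = 2 h$
$C{\left(E,J \right)} = 36$ ($C{\left(E,J \right)} = \left(-6\right)^{2} = 36$)
$n{\left(d,G \right)} = -8 + d$
$M = -23$ ($M = -8 - 15 = -23$)
$\frac{1}{M + C{\left(R{\left(6 \right)},V{\left(9 \right)} \right)}} = \frac{1}{-23 + 36} = \frac{1}{13}$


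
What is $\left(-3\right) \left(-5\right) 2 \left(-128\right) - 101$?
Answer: $-3941$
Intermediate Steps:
$\left(-3\right) \left(-5\right) 2 \left(-128\right) - 101 = 15 \cdot 2 \left(-128\right) - 101 = 30 \left(-128\right) - 101 = -3840 - 101 = -3941$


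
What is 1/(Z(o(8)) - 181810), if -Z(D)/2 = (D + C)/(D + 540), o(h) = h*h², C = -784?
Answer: -263/47815894 ≈ -5.5003e-6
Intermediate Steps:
o(h) = h³
Z(D) = -2*(-784 + D)/(540 + D) (Z(D) = -2*(D - 784)/(D + 540) = -2*(-784 + D)/(540 + D))
1/(Z(o(8)) - 181810) = 1/(2*(784 - 1*8³)/(540 + 8³) - 181810) = 1/(2*(784 - 1*512)/(540 + 512) - 181810) = 1/(2*(784 - 512)/1052 - 181810) = 1/(2*(1/1052)*272 - 181810) = 1/(136/263 - 181810) = 1/(-47815894/263) = -263/47815894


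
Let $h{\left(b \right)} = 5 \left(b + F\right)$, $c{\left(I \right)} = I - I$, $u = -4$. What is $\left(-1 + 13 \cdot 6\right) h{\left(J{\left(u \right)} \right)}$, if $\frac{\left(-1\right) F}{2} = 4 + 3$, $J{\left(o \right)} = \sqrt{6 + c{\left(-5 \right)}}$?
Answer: $-5390 + 385 \sqrt{6} \approx -4446.9$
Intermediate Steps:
$c{\left(I \right)} = 0$
$J{\left(o \right)} = \sqrt{6}$ ($J{\left(o \right)} = \sqrt{6 + 0} = \sqrt{6}$)
$F = -14$ ($F = - 2 \left(4 + 3\right) = \left(-2\right) 7 = -14$)
$h{\left(b \right)} = -70 + 5 b$ ($h{\left(b \right)} = 5 \left(b - 14\right) = 5 \left(-14 + b\right) = -70 + 5 b$)
$\left(-1 + 13 \cdot 6\right) h{\left(J{\left(u \right)} \right)} = \left(-1 + 13 \cdot 6\right) \left(-70 + 5 \sqrt{6}\right) = \left(-1 + 78\right) \left(-70 + 5 \sqrt{6}\right) = 77 \left(-70 + 5 \sqrt{6}\right) = -5390 + 385 \sqrt{6}$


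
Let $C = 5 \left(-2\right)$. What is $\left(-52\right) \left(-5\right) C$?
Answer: $-2600$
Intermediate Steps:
$C = -10$
$\left(-52\right) \left(-5\right) C = \left(-52\right) \left(-5\right) \left(-10\right) = 260 \left(-10\right) = -2600$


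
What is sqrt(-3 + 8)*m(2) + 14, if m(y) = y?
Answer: 14 + 2*sqrt(5) ≈ 18.472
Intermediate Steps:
sqrt(-3 + 8)*m(2) + 14 = sqrt(-3 + 8)*2 + 14 = sqrt(5)*2 + 14 = 2*sqrt(5) + 14 = 14 + 2*sqrt(5)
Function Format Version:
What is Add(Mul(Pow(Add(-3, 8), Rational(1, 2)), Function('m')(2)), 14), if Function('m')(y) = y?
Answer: Add(14, Mul(2, Pow(5, Rational(1, 2)))) ≈ 18.472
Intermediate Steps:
Add(Mul(Pow(Add(-3, 8), Rational(1, 2)), Function('m')(2)), 14) = Add(Mul(Pow(Add(-3, 8), Rational(1, 2)), 2), 14) = Add(Mul(Pow(5, Rational(1, 2)), 2), 14) = Add(Mul(2, Pow(5, Rational(1, 2))), 14) = Add(14, Mul(2, Pow(5, Rational(1, 2))))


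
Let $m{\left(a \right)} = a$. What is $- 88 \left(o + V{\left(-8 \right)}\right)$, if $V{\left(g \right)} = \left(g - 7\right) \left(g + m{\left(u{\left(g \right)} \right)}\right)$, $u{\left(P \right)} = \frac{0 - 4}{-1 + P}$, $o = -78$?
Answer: $- \frac{9328}{3} \approx -3109.3$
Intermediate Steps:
$u{\left(P \right)} = - \frac{4}{-1 + P}$
$V{\left(g \right)} = \left(-7 + g\right) \left(g - \frac{4}{-1 + g}\right)$ ($V{\left(g \right)} = \left(g - 7\right) \left(g - \frac{4}{-1 + g}\right) = \left(-7 + g\right) \left(g - \frac{4}{-1 + g}\right)$)
$- 88 \left(o + V{\left(-8 \right)}\right) = - 88 \left(-78 + \frac{28 - -32 - 8 \left(-1 - 8\right) \left(-7 - 8\right)}{-1 - 8}\right) = - 88 \left(-78 + \frac{28 + 32 - \left(-72\right) \left(-15\right)}{-9}\right) = - 88 \left(-78 - \frac{28 + 32 - 1080}{9}\right) = - 88 \left(-78 - - \frac{340}{3}\right) = - 88 \left(-78 + \frac{340}{3}\right) = \left(-88\right) \frac{106}{3} = - \frac{9328}{3}$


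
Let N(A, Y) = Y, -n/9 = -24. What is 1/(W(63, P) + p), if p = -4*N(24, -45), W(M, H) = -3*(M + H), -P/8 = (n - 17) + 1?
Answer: 1/4791 ≈ 0.00020872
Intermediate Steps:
n = 216 (n = -9*(-24) = 216)
P = -1600 (P = -8*((216 - 17) + 1) = -8*(199 + 1) = -8*200 = -1600)
W(M, H) = -3*H - 3*M (W(M, H) = -3*(H + M) = -3*H - 3*M)
p = 180 (p = -4*(-45) = 180)
1/(W(63, P) + p) = 1/((-3*(-1600) - 3*63) + 180) = 1/((4800 - 189) + 180) = 1/(4611 + 180) = 1/4791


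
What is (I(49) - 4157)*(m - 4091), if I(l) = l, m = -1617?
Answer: 23448464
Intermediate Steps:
(I(49) - 4157)*(m - 4091) = (49 - 4157)*(-1617 - 4091) = -4108*(-5708) = 23448464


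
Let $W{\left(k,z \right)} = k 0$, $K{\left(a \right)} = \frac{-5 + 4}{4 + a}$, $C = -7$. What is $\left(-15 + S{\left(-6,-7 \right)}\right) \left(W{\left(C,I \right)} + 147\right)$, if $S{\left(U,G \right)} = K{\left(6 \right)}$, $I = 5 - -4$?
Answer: $- \frac{22197}{10} \approx -2219.7$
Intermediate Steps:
$I = 9$ ($I = 5 + 4 = 9$)
$K{\left(a \right)} = - \frac{1}{4 + a}$
$W{\left(k,z \right)} = 0$
$S{\left(U,G \right)} = - \frac{1}{10}$ ($S{\left(U,G \right)} = - \frac{1}{4 + 6} = - \frac{1}{10}$)
$\left(-15 + S{\left(-6,-7 \right)}\right) \left(W{\left(C,I \right)} + 147\right) = \left(-15 - \frac{1}{10}\right) \left(0 + 147\right) = \left(- \frac{151}{10}\right) 147 = - \frac{22197}{10}$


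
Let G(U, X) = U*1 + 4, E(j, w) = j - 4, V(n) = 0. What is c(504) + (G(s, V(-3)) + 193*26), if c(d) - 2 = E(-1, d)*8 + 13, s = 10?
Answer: 5007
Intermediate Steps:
E(j, w) = -4 + j
G(U, X) = 4 + U (G(U, X) = U + 4 = 4 + U)
c(d) = -25 (c(d) = 2 + ((-4 - 1)*8 + 13) = 2 + (-5*8 + 13) = 2 + (-40 + 13) = 2 - 27 = -25)
c(504) + (G(s, V(-3)) + 193*26) = -25 + ((4 + 10) + 193*26) = -25 + (14 + 5018) = -25 + 5032 = 5007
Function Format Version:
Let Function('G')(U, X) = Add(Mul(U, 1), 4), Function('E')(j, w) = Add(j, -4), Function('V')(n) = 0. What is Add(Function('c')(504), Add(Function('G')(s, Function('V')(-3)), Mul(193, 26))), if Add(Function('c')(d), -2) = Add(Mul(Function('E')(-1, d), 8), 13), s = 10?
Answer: 5007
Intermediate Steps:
Function('E')(j, w) = Add(-4, j)
Function('G')(U, X) = Add(4, U) (Function('G')(U, X) = Add(U, 4) = Add(4, U))
Function('c')(d) = -25 (Function('c')(d) = Add(2, Add(Mul(Add(-4, -1), 8), 13)) = Add(2, Add(Mul(-5, 8), 13)) = Add(2, Add(-40, 13)) = Add(2, -27) = -25)
Add(Function('c')(504), Add(Function('G')(s, Function('V')(-3)), Mul(193, 26))) = Add(-25, Add(Add(4, 10), Mul(193, 26))) = Add(-25, Add(14, 5018)) = Add(-25, 5032) = 5007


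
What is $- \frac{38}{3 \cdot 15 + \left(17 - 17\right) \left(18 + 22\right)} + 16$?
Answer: $\frac{682}{45} \approx 15.156$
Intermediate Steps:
$- \frac{38}{3 \cdot 15 + \left(17 - 17\right) \left(18 + 22\right)} + 16 = - \frac{38}{45 + 0 \cdot 40} + 16 = - \frac{38}{45 + 0} + 16 = - \frac{38}{45} + 16 = \frac{682}{45}$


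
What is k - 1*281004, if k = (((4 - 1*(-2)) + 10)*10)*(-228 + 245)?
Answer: -278284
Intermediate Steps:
k = 2720 (k = (((4 + 2) + 10)*10)*17 = ((6 + 10)*10)*17 = (16*10)*17 = 160*17 = 2720)
k - 1*281004 = 2720 - 1*281004 = 2720 - 281004 = -278284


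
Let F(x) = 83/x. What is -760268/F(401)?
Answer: -304867468/83 ≈ -3.6731e+6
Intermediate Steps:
-760268/F(401) = -760268/(83/401) = -760268/(83*(1/401)) = -760268/83/401 = -760268*401/83 = -304867468/83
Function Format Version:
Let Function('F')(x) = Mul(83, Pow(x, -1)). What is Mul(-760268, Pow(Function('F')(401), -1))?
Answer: Rational(-304867468, 83) ≈ -3.6731e+6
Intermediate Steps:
Mul(-760268, Pow(Function('F')(401), -1)) = Mul(-760268, Pow(Mul(83, Pow(401, -1)), -1)) = Mul(-760268, Pow(Mul(83, Rational(1, 401)), -1)) = Mul(-760268, Pow(Rational(83, 401), -1)) = Mul(-760268, Rational(401, 83)) = Rational(-304867468, 83)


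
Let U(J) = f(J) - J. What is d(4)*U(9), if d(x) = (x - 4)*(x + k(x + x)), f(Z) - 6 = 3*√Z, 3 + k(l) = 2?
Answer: 0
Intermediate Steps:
k(l) = -1 (k(l) = -3 + 2 = -1)
f(Z) = 6 + 3*√Z
d(x) = (-1 + x)*(-4 + x) (d(x) = (x - 4)*(x - 1) = (-4 + x)*(-1 + x) = (-1 + x)*(-4 + x))
U(J) = 6 - J + 3*√J (U(J) = (6 + 3*√J) - J = 6 - J + 3*√J)
d(4)*U(9) = (4 + 4² - 5*4)*(6 - 1*9 + 3*√9) = (4 + 16 - 20)*(6 - 9 + 3*3) = 0*(6 - 9 + 9) = 0*6 = 0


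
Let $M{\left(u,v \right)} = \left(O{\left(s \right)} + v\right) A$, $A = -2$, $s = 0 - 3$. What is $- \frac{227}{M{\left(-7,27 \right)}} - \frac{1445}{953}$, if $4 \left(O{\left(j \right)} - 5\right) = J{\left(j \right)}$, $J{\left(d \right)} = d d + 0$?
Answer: $\frac{234697}{130561} \approx 1.7976$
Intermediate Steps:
$s = -3$ ($s = 0 - 3 = -3$)
$J{\left(d \right)} = d^{2}$ ($J{\left(d \right)} = d^{2} + 0 = d^{2}$)
$O{\left(j \right)} = 5 + \frac{j^{2}}{4}$
$M{\left(u,v \right)} = - \frac{29}{2} - 2 v$ ($M{\left(u,v \right)} = \left(\left(5 + \frac{\left(-3\right)^{2}}{4}\right) + v\right) \left(-2\right) = \left(\left(5 + \frac{1}{4} \cdot 9\right) + v\right) \left(-2\right) = \left(\left(5 + \frac{9}{4}\right) + v\right) \left(-2\right) = \left(\frac{29}{4} + v\right) \left(-2\right) = - \frac{29}{2} - 2 v$)
$- \frac{227}{M{\left(-7,27 \right)}} - \frac{1445}{953} = - \frac{227}{- \frac{29}{2} - 54} - \frac{1445}{953} = - \frac{227}{- \frac{137}{2}} - \frac{1445}{953} = \left(-227\right) \left(- \frac{2}{137}\right) - \frac{1445}{953} = \frac{454}{137} - \frac{1445}{953} = \frac{234697}{130561}$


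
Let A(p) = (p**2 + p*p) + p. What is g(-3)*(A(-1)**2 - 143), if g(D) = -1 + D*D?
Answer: -1136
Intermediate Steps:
g(D) = -1 + D**2
A(p) = p + 2*p**2 (A(p) = (p**2 + p**2) + p = 2*p**2 + p = p + 2*p**2)
g(-3)*(A(-1)**2 - 143) = (-1 + (-3)**2)*((-(1 + 2*(-1)))**2 - 143) = (-1 + 9)*((-(1 - 2))**2 - 143) = 8*((-1*(-1))**2 - 143) = 8*(1**2 - 143) = 8*(1 - 143) = 8*(-142) = -1136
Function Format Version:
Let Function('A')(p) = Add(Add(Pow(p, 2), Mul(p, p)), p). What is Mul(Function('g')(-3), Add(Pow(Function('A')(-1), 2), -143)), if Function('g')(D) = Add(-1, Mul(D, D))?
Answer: -1136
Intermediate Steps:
Function('g')(D) = Add(-1, Pow(D, 2))
Function('A')(p) = Add(p, Mul(2, Pow(p, 2))) (Function('A')(p) = Add(Add(Pow(p, 2), Pow(p, 2)), p) = Add(Mul(2, Pow(p, 2)), p) = Add(p, Mul(2, Pow(p, 2))))
Mul(Function('g')(-3), Add(Pow(Function('A')(-1), 2), -143)) = Mul(Add(-1, Pow(-3, 2)), Add(Pow(Mul(-1, Add(1, Mul(2, -1))), 2), -143)) = Mul(Add(-1, 9), Add(Pow(Mul(-1, Add(1, -2)), 2), -143)) = Mul(8, Add(Pow(Mul(-1, -1), 2), -143)) = Mul(8, Add(Pow(1, 2), -143)) = Mul(8, Add(1, -143)) = Mul(8, -142) = -1136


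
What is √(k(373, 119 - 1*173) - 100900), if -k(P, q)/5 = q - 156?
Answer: 5*I*√3994 ≈ 315.99*I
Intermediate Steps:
k(P, q) = 780 - 5*q (k(P, q) = -5*(q - 156) = -5*(-156 + q) = 780 - 5*q)
√(k(373, 119 - 1*173) - 100900) = √((780 - 5*(119 - 1*173)) - 100900) = √((780 - 5*(119 - 173)) - 100900) = √((780 - 5*(-54)) - 100900) = √((780 + 270) - 100900) = √(1050 - 100900) = √(-99850) = 5*I*√3994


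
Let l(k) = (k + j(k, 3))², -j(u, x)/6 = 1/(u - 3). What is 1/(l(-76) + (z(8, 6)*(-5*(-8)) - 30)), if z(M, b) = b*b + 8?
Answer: 6241/46772934 ≈ 0.00013343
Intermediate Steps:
j(u, x) = -6/(-3 + u) (j(u, x) = -6/(u - 3) = -6/(-3 + u))
z(M, b) = 8 + b² (z(M, b) = b² + 8 = 8 + b²)
l(k) = (k - 6/(-3 + k))²
1/(l(-76) + (z(8, 6)*(-5*(-8)) - 30)) = 1/((-76 - 6/(-3 - 76))² + ((8 + 6²)*(-5*(-8)) - 30)) = 1/((-76 - 6/(-79))² + ((8 + 36)*40 - 30)) = 1/((-76 - 6*(-1/79))² + (44*40 - 30)) = 1/((-76 + 6/79)² + (1760 - 30)) = 1/((-5998/79)² + 1730) = 1/(35976004/6241 + 1730) = 1/(46772934/6241) = 6241/46772934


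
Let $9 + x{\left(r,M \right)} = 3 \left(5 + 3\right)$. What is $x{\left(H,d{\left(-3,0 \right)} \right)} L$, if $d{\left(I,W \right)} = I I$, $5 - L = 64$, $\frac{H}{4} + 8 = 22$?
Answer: $-885$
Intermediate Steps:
$H = 56$ ($H = -32 + 4 \cdot 22 = -32 + 88 = 56$)
$L = -59$ ($L = 5 - 64 = -59$)
$d{\left(I,W \right)} = I^{2}$
$x{\left(r,M \right)} = 15$ ($x{\left(r,M \right)} = -9 + 3 \left(5 + 3\right) = -9 + 3 \cdot 8 = -9 + 24 = 15$)
$x{\left(H,d{\left(-3,0 \right)} \right)} L = 15 \left(-59\right) = -885$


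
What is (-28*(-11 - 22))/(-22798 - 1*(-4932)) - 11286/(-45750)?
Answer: 13280223/68114125 ≈ 0.19497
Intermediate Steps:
(-28*(-11 - 22))/(-22798 - 1*(-4932)) - 11286/(-45750) = (-28*(-33))/(-22798 + 4932) - 11286*(-1/45750) = 924/(-17866) + 1881/7625 = 924*(-1/17866) + 1881/7625 = -462/8933 + 1881/7625 = 13280223/68114125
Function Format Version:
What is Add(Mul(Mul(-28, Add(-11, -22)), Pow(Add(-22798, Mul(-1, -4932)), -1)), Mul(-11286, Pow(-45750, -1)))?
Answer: Rational(13280223, 68114125) ≈ 0.19497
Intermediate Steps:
Add(Mul(Mul(-28, Add(-11, -22)), Pow(Add(-22798, Mul(-1, -4932)), -1)), Mul(-11286, Pow(-45750, -1))) = Add(Mul(Mul(-28, -33), Pow(Add(-22798, 4932), -1)), Mul(-11286, Rational(-1, 45750))) = Add(Mul(924, Pow(-17866, -1)), Rational(1881, 7625)) = Add(Mul(924, Rational(-1, 17866)), Rational(1881, 7625)) = Add(Rational(-462, 8933), Rational(1881, 7625)) = Rational(13280223, 68114125)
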